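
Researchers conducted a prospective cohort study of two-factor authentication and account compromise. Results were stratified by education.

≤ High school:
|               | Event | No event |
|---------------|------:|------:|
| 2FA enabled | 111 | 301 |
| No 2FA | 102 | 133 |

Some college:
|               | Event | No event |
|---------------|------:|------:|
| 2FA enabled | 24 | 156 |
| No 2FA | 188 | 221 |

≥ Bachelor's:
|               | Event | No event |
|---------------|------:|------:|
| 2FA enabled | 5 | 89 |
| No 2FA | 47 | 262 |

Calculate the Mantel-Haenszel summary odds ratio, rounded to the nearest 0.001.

OR_MH = Σ(aᵢdᵢ/nᵢ) / Σ(bᵢcᵢ/nᵢ), where nᵢ is the stratum total.
Stratum 1 (≤ High school): n = 647; a·d/n = 111·133/647 = 22.8176; b·c/n = 301·102/647 = 47.4529
Stratum 2 (Some college): n = 589; a·d/n = 24·221/589 = 9.0051; b·c/n = 156·188/589 = 49.7929
Stratum 3 (≥ Bachelor's): n = 403; a·d/n = 5·262/403 = 3.2506; b·c/n = 89·47/403 = 10.3797
OR_MH = (22.8176 + 9.0051 + 3.2506) / (47.4529 + 49.7929 + 10.3797) = 35.0733 / 107.6254 = 0.32588

0.326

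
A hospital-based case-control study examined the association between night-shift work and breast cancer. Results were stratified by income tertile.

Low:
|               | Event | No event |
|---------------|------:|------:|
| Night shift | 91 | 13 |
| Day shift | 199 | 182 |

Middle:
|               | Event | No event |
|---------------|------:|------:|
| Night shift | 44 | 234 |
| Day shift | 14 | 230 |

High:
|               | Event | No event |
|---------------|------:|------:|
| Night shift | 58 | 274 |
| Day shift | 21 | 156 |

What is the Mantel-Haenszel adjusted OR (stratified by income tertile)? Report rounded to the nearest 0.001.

3.112

OR_MH = Σ(aᵢdᵢ/nᵢ) / Σ(bᵢcᵢ/nᵢ), where nᵢ is the stratum total.
Stratum 1 (Low): n = 485; a·d/n = 91·182/485 = 34.1485; b·c/n = 13·199/485 = 5.3340
Stratum 2 (Middle): n = 522; a·d/n = 44·230/522 = 19.3870; b·c/n = 234·14/522 = 6.2759
Stratum 3 (High): n = 509; a·d/n = 58·156/509 = 17.7760; b·c/n = 274·21/509 = 11.3045
OR_MH = (34.1485 + 19.3870 + 17.7760) / (5.3340 + 6.2759 + 11.3045) = 71.3115 / 22.9144 = 3.11208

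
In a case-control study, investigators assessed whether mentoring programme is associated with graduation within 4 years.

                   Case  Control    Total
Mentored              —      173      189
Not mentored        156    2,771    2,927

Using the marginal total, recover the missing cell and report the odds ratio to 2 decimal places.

1.64

The missing cell is in the exposed row: 189 − 173 = 16.
So a = 16, b = 173, c = 156, d = 2771.
OR = (a·d)/(b·c) = (16 × 2771) / (173 × 156) = 44336 / 26988 = 1.64280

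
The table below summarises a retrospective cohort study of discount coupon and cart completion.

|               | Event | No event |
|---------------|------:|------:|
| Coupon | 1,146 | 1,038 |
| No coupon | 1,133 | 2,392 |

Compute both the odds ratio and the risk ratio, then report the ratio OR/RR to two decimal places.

Cells: a = 1146, b = 1038, c = 1133, d = 2392.
OR = (1146·2392)/(1038·1133) = 2741232/1176054 = 2.33087
Risk in exposed = 1146/2184 = 0.52473; risk in unexposed = 1133/3525 = 0.32142; RR = 1.63253
OR/RR = 2.33087 / 1.63253 = 1.42777
The outcome is not rare, so the OR lies further from 1 than the RR.

1.43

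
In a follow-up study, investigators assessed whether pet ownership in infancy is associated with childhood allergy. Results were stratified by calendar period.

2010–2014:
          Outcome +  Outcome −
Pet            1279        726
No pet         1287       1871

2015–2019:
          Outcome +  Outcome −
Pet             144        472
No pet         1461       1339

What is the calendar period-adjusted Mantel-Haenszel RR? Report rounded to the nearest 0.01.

RR_MH = Σ(aᵢ·n₀ᵢ/nᵢ) / Σ(cᵢ·n₁ᵢ/nᵢ), with n₁ᵢ = aᵢ+bᵢ (exposed), n₀ᵢ = cᵢ+dᵢ (unexposed), nᵢ = n₁ᵢ+n₀ᵢ.
Stratum 1 (2010–2014): n₁ = 2005, n₀ = 3158, n = 5163; a·n₀/n = 1279·3158/5163 = 782.3130; c·n₁/n = 1287·2005/5163 = 499.7937
Stratum 2 (2015–2019): n₁ = 616, n₀ = 2800, n = 3416; a·n₀/n = 144·2800/3416 = 118.0328; c·n₁/n = 1461·616/3416 = 263.4590
RR_MH = (782.3130 + 118.0328) / (499.7937 + 263.4590) = 900.3458 / 763.2527 = 1.17962

1.18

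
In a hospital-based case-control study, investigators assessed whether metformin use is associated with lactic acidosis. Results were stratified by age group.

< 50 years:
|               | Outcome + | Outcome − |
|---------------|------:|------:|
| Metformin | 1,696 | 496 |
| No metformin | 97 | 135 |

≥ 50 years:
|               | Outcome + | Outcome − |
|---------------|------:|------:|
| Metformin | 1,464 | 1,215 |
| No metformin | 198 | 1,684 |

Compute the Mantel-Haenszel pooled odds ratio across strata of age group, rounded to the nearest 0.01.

OR_MH = Σ(aᵢdᵢ/nᵢ) / Σ(bᵢcᵢ/nᵢ), where nᵢ is the stratum total.
Stratum 1 (< 50 years): n = 2424; a·d/n = 1696·135/2424 = 94.4554; b·c/n = 496·97/2424 = 19.8482
Stratum 2 (≥ 50 years): n = 4561; a·d/n = 1464·1684/4561 = 540.5341; b·c/n = 1215·198/4561 = 52.7450
OR_MH = (94.4554 + 540.5341) / (19.8482 + 52.7450) = 634.9895 / 72.5932 = 8.74723

8.75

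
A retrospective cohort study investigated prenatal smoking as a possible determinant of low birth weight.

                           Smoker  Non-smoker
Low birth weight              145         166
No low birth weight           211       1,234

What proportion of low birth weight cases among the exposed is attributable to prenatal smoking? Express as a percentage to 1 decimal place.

70.9

Reading the table with exposure as columns: a = 145 (Smoker, case), b = 211 (Smoker, non-case), c = 166 (Non-smoker, case), d = 1234.
Risk in exposed = 145/356 = 0.40730; risk in unexposed = 166/1400 = 0.11857.
RR = 0.40730/0.11857 = 3.43509
AR% = (RR − 1)/RR × 100 = (3.43509 − 1)/3.43509 × 100 = 70.8887%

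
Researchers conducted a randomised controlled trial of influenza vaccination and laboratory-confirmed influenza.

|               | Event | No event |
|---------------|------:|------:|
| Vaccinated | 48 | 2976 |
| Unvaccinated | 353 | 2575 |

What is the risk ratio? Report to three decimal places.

Cells: a = 48, b = 2976, c = 353, d = 2575.
Risk in exposed = 48/3024 = 0.01587; risk in unexposed = 353/2928 = 0.12056.
RR = 0.01587 / 0.12056 = 0.13166
The risk is 87% lower among the exposed than among the unexposed.

0.132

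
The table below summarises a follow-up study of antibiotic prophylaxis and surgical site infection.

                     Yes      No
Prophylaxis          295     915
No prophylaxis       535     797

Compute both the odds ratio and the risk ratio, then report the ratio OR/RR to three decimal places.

Cells: a = 295, b = 915, c = 535, d = 797.
OR = (295·797)/(915·535) = 235115/489525 = 0.48029
Risk in exposed = 295/1210 = 0.24380; risk in unexposed = 535/1332 = 0.40165; RR = 0.60700
OR/RR = 0.48029 / 0.60700 = 0.79126
The outcome is not rare, so the OR lies further from 1 than the RR.

0.791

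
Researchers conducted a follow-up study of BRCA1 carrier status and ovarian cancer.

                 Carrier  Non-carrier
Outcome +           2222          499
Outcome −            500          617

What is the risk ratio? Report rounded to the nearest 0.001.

1.826

Reading the table with exposure as columns: a = 2222 (Carrier, case), b = 500 (Carrier, non-case), c = 499 (Non-carrier, case), d = 617.
Risk in exposed = 2222/2722 = 0.81631; risk in unexposed = 499/1116 = 0.44713.
RR = 0.81631 / 0.44713 = 1.82566
The risk among the exposed is 1.83 times that among the unexposed.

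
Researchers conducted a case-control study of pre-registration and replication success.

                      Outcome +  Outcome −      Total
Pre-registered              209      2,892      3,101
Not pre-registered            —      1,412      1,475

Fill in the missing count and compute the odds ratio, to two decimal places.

1.62

The missing cell is in the unexposed row: 1475 − 1412 = 63.
So a = 209, b = 2892, c = 63, d = 1412.
OR = (a·d)/(b·c) = (209 × 1412) / (2892 × 63) = 295108 / 182196 = 1.61973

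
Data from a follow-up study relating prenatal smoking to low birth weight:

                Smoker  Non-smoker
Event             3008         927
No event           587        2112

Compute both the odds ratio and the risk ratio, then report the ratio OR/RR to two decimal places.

4.26

Reading the table with exposure as columns: a = 3008 (Smoker, case), b = 587 (Smoker, non-case), c = 927 (Non-smoker, case), d = 2112.
OR = (3008·2112)/(587·927) = 6352896/544149 = 11.67492
Risk in exposed = 3008/3595 = 0.83672; risk in unexposed = 927/3039 = 0.30503; RR = 2.74303
OR/RR = 11.67492 / 2.74303 = 4.25622
The outcome is not rare, so the OR lies further from 1 than the RR.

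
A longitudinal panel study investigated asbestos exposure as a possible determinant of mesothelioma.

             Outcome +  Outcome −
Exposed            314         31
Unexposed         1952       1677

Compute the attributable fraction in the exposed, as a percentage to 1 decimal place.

Cells: a = 314, b = 31, c = 1952, d = 1677.
Risk in exposed = 314/345 = 0.91014; risk in unexposed = 1952/3629 = 0.53789.
RR = 0.91014/0.53789 = 1.69207
AR% = (RR − 1)/RR × 100 = (1.69207 − 1)/1.69207 × 100 = 40.9007%

40.9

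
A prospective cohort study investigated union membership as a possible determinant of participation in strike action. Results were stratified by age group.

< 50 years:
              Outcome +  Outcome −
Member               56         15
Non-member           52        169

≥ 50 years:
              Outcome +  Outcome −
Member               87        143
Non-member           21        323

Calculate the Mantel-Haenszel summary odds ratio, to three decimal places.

10.296

OR_MH = Σ(aᵢdᵢ/nᵢ) / Σ(bᵢcᵢ/nᵢ), where nᵢ is the stratum total.
Stratum 1 (< 50 years): n = 292; a·d/n = 56·169/292 = 32.4110; b·c/n = 15·52/292 = 2.6712
Stratum 2 (≥ 50 years): n = 574; a·d/n = 87·323/574 = 48.9564; b·c/n = 143·21/574 = 5.2317
OR_MH = (32.4110 + 48.9564) / (2.6712 + 5.2317) = 81.3674 / 7.9029 = 10.29584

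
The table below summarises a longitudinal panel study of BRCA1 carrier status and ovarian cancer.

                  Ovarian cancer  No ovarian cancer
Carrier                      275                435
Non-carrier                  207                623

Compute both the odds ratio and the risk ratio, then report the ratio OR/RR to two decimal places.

Cells: a = 275, b = 435, c = 207, d = 623.
OR = (275·623)/(435·207) = 171325/90045 = 1.90266
Risk in exposed = 275/710 = 0.38732; risk in unexposed = 207/830 = 0.24940; RR = 1.55304
OR/RR = 1.90266 / 1.55304 = 1.22512
The outcome is not rare, so the OR lies further from 1 than the RR.

1.23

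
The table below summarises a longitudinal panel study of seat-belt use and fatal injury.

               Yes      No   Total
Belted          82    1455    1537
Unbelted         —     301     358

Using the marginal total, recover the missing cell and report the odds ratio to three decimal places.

The missing cell is in the unexposed row: 358 − 301 = 57.
So a = 82, b = 1455, c = 57, d = 301.
OR = (a·d)/(b·c) = (82 × 301) / (1455 × 57) = 24682 / 82935 = 0.29761

0.298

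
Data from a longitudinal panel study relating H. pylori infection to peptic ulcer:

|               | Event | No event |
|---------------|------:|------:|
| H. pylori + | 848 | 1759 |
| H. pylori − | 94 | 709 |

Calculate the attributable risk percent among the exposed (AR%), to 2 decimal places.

Cells: a = 848, b = 1759, c = 94, d = 709.
Risk in exposed = 848/2607 = 0.32528; risk in unexposed = 94/803 = 0.11706.
RR = 0.32528/0.11706 = 2.77871
AR% = (RR − 1)/RR × 100 = (2.77871 − 1)/2.77871 × 100 = 64.0120%

64.01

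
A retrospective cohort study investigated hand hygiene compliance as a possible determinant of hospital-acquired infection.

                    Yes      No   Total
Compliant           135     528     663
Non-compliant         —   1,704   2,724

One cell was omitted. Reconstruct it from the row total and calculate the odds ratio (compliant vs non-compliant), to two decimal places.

The missing cell is in the unexposed row: 2724 − 1704 = 1020.
So a = 135, b = 528, c = 1020, d = 1704.
OR = (a·d)/(b·c) = (135 × 1704) / (528 × 1020) = 230040 / 538560 = 0.42714

0.43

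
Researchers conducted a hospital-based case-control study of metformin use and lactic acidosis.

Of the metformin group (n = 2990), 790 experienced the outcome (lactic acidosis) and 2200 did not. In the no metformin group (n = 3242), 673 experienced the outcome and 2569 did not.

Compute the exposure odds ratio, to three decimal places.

1.371

From the description: a = 790, b = 2200, c = 673, d = 2569.
OR = (a·d)/(b·c) = (790 × 2569) / (2200 × 673) = 2029510 / 1480600 = 1.37073
The odds of lactic acidosis are about 1.37 times as high in the metformin group.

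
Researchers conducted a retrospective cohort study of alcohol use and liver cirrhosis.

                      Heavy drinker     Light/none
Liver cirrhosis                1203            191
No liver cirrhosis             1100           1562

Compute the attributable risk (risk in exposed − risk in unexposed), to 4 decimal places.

0.4134

Reading the table with exposure as columns: a = 1203 (Heavy drinker, case), b = 1100 (Heavy drinker, non-case), c = 191 (Light/none, case), d = 1562.
Risk in exposed = 1203/2303 = 0.522362; risk in unexposed = 191/1753 = 0.108956.
Risk difference = 0.522362 − 0.108956 = 0.413406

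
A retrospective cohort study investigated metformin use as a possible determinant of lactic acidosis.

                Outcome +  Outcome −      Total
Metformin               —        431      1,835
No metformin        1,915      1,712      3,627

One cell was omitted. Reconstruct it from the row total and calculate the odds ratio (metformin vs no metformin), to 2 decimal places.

The missing cell is in the exposed row: 1835 − 431 = 1404.
So a = 1404, b = 431, c = 1915, d = 1712.
OR = (a·d)/(b·c) = (1404 × 1712) / (431 × 1915) = 2403648 / 825365 = 2.91222

2.91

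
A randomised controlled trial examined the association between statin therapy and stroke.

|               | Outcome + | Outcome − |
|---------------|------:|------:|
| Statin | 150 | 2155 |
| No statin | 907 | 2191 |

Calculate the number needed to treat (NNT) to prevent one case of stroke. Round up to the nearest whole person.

Risk in treated group = 150/2305 = 0.06508; risk in control = 907/3098 = 0.29277.
Absolute risk reduction = 0.29277 − 0.06508 = 0.22769
NNT = 1 / ARR = 1 / 0.22769 = 4.392 → round up → 5

5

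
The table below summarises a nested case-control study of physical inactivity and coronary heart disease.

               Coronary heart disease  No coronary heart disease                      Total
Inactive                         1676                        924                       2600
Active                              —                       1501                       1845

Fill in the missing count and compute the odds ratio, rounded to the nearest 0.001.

7.915

The missing cell is in the unexposed row: 1845 − 1501 = 344.
So a = 1676, b = 924, c = 344, d = 1501.
OR = (a·d)/(b·c) = (1676 × 1501) / (924 × 344) = 2515676 / 317856 = 7.91451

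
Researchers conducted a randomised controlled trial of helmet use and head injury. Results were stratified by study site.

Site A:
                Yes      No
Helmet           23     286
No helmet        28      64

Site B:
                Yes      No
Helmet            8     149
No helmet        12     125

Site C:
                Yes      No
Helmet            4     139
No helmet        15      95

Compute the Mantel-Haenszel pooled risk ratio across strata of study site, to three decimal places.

0.295

RR_MH = Σ(aᵢ·n₀ᵢ/nᵢ) / Σ(cᵢ·n₁ᵢ/nᵢ), with n₁ᵢ = aᵢ+bᵢ (exposed), n₀ᵢ = cᵢ+dᵢ (unexposed), nᵢ = n₁ᵢ+n₀ᵢ.
Stratum 1 (Site A): n₁ = 309, n₀ = 92, n = 401; a·n₀/n = 23·92/401 = 5.2768; c·n₁/n = 28·309/401 = 21.5761
Stratum 2 (Site B): n₁ = 157, n₀ = 137, n = 294; a·n₀/n = 8·137/294 = 3.7279; c·n₁/n = 12·157/294 = 6.4082
Stratum 3 (Site C): n₁ = 143, n₀ = 110, n = 253; a·n₀/n = 4·110/253 = 1.7391; c·n₁/n = 15·143/253 = 8.4783
RR_MH = (5.2768 + 3.7279 + 1.7391) / (21.5761 + 6.4082 + 8.4783) = 10.7438 / 36.4625 = 0.29465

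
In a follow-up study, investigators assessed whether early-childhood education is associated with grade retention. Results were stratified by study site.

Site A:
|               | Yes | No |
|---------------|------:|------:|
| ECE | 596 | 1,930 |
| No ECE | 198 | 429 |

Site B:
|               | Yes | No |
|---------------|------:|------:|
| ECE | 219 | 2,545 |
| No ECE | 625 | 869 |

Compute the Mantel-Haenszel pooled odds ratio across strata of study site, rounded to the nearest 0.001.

0.254

OR_MH = Σ(aᵢdᵢ/nᵢ) / Σ(bᵢcᵢ/nᵢ), where nᵢ is the stratum total.
Stratum 1 (Site A): n = 3153; a·d/n = 596·429/3153 = 81.0923; b·c/n = 1930·198/3153 = 121.1989
Stratum 2 (Site B): n = 4258; a·d/n = 219·869/4258 = 44.6949; b·c/n = 2545·625/4258 = 373.5615
OR_MH = (81.0923 + 44.6949) / (121.1989 + 373.5615) = 125.7872 / 494.7604 = 0.25424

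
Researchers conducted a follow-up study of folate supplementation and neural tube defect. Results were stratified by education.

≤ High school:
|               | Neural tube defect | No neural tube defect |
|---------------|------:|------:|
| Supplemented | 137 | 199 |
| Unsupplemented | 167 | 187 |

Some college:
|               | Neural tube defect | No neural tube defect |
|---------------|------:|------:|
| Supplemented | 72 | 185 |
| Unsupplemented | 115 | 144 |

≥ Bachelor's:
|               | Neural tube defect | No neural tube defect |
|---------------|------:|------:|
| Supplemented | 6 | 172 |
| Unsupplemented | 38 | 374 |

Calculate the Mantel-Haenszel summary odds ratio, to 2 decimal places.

0.61

OR_MH = Σ(aᵢdᵢ/nᵢ) / Σ(bᵢcᵢ/nᵢ), where nᵢ is the stratum total.
Stratum 1 (≤ High school): n = 690; a·d/n = 137·187/690 = 37.1290; b·c/n = 199·167/690 = 48.1638
Stratum 2 (Some college): n = 516; a·d/n = 72·144/516 = 20.0930; b·c/n = 185·115/516 = 41.2306
Stratum 3 (≥ Bachelor's): n = 590; a·d/n = 6·374/590 = 3.8034; b·c/n = 172·38/590 = 11.0780
OR_MH = (37.1290 + 20.0930 + 3.8034) / (48.1638 + 41.2306 + 11.0780) = 61.0254 / 100.4724 = 0.60738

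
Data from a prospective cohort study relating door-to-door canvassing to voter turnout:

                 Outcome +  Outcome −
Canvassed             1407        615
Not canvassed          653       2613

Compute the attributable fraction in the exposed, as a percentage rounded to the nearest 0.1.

Cells: a = 1407, b = 615, c = 653, d = 2613.
Risk in exposed = 1407/2022 = 0.69585; risk in unexposed = 653/3266 = 0.19994.
RR = 0.69585/0.19994 = 3.48029
AR% = (RR − 1)/RR × 100 = (3.48029 − 1)/3.48029 × 100 = 71.2668%

71.3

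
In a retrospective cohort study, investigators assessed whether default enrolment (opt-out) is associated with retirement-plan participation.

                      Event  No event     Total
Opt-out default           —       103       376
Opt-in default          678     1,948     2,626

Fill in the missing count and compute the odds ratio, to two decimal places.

7.62

The missing cell is in the exposed row: 376 − 103 = 273.
So a = 273, b = 103, c = 678, d = 1948.
OR = (a·d)/(b·c) = (273 × 1948) / (103 × 678) = 531804 / 69834 = 7.61526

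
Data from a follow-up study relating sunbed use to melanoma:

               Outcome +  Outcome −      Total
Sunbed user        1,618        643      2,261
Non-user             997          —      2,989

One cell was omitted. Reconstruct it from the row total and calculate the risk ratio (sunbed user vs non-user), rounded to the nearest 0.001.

The missing cell is in the unexposed row: 2989 − 997 = 1992.
So a = 1618, b = 643, c = 997, d = 1992.
RR = [a/(a+b)] / [c/(c+d)] = (1618/2261) / (997/2989) = 0.71561/0.33356 = 2.14540

2.145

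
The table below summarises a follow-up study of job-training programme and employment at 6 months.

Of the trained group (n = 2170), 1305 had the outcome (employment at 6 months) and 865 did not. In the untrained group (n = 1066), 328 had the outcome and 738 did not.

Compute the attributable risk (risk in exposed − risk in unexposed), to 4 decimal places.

From the description: a = 1305, b = 865, c = 328, d = 738.
Risk in exposed = 1305/2170 = 0.601382; risk in unexposed = 328/1066 = 0.307692.
Risk difference = 0.601382 − 0.307692 = 0.293690

0.2937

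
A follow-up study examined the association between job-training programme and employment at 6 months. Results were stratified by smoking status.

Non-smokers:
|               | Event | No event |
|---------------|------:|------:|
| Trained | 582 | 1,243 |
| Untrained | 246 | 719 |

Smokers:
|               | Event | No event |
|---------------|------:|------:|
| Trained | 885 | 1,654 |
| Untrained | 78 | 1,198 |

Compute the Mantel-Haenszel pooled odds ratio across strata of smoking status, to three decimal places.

2.984

OR_MH = Σ(aᵢdᵢ/nᵢ) / Σ(bᵢcᵢ/nᵢ), where nᵢ is the stratum total.
Stratum 1 (Non-smokers): n = 2790; a·d/n = 582·719/2790 = 149.9849; b·c/n = 1243·246/2790 = 109.5978
Stratum 2 (Smokers): n = 3815; a·d/n = 885·1198/3815 = 277.9109; b·c/n = 1654·78/3815 = 33.8170
OR_MH = (149.9849 + 277.9109) / (109.5978 + 33.8170) = 427.8958 / 143.4149 = 2.98362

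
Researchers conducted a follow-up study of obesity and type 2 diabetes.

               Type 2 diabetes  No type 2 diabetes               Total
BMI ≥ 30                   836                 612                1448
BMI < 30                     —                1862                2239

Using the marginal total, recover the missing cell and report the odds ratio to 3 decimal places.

6.747

The missing cell is in the unexposed row: 2239 − 1862 = 377.
So a = 836, b = 612, c = 377, d = 1862.
OR = (a·d)/(b·c) = (836 × 1862) / (612 × 377) = 1556632 / 230724 = 6.74673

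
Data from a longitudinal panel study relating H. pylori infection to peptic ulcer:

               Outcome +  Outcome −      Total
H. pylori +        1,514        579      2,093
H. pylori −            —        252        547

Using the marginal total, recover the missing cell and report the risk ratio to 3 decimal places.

1.341

The missing cell is in the unexposed row: 547 − 252 = 295.
So a = 1514, b = 579, c = 295, d = 252.
RR = [a/(a+b)] / [c/(c+d)] = (1514/2093) / (295/547) = 0.72336/0.53931 = 1.34129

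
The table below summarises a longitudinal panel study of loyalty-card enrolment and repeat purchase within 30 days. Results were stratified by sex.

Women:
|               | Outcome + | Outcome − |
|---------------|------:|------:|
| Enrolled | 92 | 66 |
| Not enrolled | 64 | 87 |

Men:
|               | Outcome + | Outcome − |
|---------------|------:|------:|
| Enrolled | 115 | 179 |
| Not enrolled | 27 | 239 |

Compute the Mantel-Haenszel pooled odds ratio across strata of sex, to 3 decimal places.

OR_MH = Σ(aᵢdᵢ/nᵢ) / Σ(bᵢcᵢ/nᵢ), where nᵢ is the stratum total.
Stratum 1 (Women): n = 309; a·d/n = 92·87/309 = 25.9029; b·c/n = 66·64/309 = 13.6699
Stratum 2 (Men): n = 560; a·d/n = 115·239/560 = 49.0804; b·c/n = 179·27/560 = 8.6304
OR_MH = (25.9029 + 49.0804) / (13.6699 + 8.6304) = 74.9833 / 22.3003 = 3.36244

3.362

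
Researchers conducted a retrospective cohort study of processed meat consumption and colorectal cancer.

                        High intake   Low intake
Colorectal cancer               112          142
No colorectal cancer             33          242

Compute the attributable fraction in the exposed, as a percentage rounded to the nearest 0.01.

52.13

Reading the table with exposure as columns: a = 112 (High intake, case), b = 33 (High intake, non-case), c = 142 (Low intake, case), d = 242.
Risk in exposed = 112/145 = 0.77241; risk in unexposed = 142/384 = 0.36979.
RR = 0.77241/0.36979 = 2.08878
AR% = (RR − 1)/RR × 100 = (2.08878 − 1)/2.08878 × 100 = 52.1252%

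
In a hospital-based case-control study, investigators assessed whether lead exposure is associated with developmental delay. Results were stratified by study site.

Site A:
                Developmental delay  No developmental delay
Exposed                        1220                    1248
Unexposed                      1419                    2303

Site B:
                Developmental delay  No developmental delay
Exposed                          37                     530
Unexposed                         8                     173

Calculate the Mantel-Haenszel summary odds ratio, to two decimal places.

OR_MH = Σ(aᵢdᵢ/nᵢ) / Σ(bᵢcᵢ/nᵢ), where nᵢ is the stratum total.
Stratum 1 (Site A): n = 6190; a·d/n = 1220·2303/6190 = 453.9031; b·c/n = 1248·1419/6190 = 286.0924
Stratum 2 (Site B): n = 748; a·d/n = 37·173/748 = 8.5575; b·c/n = 530·8/748 = 5.6684
OR_MH = (453.9031 + 8.5575) / (286.0924 + 5.6684) = 462.4606 / 291.7609 = 1.58507

1.59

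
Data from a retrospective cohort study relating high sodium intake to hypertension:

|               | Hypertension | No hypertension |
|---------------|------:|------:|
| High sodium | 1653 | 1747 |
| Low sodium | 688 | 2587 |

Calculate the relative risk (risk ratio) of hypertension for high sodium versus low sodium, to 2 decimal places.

Cells: a = 1653, b = 1747, c = 688, d = 2587.
Risk in exposed = 1653/3400 = 0.48618; risk in unexposed = 688/3275 = 0.21008.
RR = 0.48618 / 0.21008 = 2.31428
The risk among the exposed is 2.31 times that among the unexposed.

2.31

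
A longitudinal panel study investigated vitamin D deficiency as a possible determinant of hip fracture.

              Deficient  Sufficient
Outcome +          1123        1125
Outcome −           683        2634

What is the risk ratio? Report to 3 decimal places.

2.078

Reading the table with exposure as columns: a = 1123 (Deficient, case), b = 683 (Deficient, non-case), c = 1125 (Sufficient, case), d = 2634.
Risk in exposed = 1123/1806 = 0.62182; risk in unexposed = 1125/3759 = 0.29928.
RR = 0.62182 / 0.29928 = 2.07770
The risk among the exposed is 2.08 times that among the unexposed.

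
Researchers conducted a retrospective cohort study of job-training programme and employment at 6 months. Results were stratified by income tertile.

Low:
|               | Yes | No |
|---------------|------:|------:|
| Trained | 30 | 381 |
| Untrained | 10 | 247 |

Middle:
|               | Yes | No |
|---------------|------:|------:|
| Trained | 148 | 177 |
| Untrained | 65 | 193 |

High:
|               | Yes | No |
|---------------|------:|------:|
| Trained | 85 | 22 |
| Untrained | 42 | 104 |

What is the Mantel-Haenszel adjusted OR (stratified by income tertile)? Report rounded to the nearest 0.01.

3.27

OR_MH = Σ(aᵢdᵢ/nᵢ) / Σ(bᵢcᵢ/nᵢ), where nᵢ is the stratum total.
Stratum 1 (Low): n = 668; a·d/n = 30·247/668 = 11.0928; b·c/n = 381·10/668 = 5.7036
Stratum 2 (Middle): n = 583; a·d/n = 148·193/583 = 48.9949; b·c/n = 177·65/583 = 19.7341
Stratum 3 (High): n = 253; a·d/n = 85·104/253 = 34.9407; b·c/n = 22·42/253 = 3.6522
OR_MH = (11.0928 + 48.9949 + 34.9407) / (5.7036 + 19.7341 + 3.6522) = 95.0284 / 29.0899 = 3.26671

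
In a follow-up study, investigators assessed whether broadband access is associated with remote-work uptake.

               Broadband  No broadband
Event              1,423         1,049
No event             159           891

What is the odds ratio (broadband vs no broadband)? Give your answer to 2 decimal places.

Reading the table with exposure as columns: a = 1423 (Broadband, case), b = 159 (Broadband, non-case), c = 1049 (No broadband, case), d = 891.
OR = (a·d)/(b·c) = (1423 × 891) / (159 × 1049) = 1267893 / 166791 = 7.60169
The odds of remote-work uptake are about 7.60 times as high in the broadband group.

7.60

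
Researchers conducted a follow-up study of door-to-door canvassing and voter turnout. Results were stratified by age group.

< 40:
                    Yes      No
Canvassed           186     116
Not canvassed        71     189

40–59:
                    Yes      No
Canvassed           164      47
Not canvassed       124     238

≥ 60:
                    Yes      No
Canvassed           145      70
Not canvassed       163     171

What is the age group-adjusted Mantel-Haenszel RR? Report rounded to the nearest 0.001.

RR_MH = Σ(aᵢ·n₀ᵢ/nᵢ) / Σ(cᵢ·n₁ᵢ/nᵢ), with n₁ᵢ = aᵢ+bᵢ (exposed), n₀ᵢ = cᵢ+dᵢ (unexposed), nᵢ = n₁ᵢ+n₀ᵢ.
Stratum 1 (< 40): n₁ = 302, n₀ = 260, n = 562; a·n₀/n = 186·260/562 = 86.0498; c·n₁/n = 71·302/562 = 38.1530
Stratum 2 (40–59): n₁ = 211, n₀ = 362, n = 573; a·n₀/n = 164·362/573 = 103.6091; c·n₁/n = 124·211/573 = 45.6614
Stratum 3 (≥ 60): n₁ = 215, n₀ = 334, n = 549; a·n₀/n = 145·334/549 = 88.2149; c·n₁/n = 163·215/549 = 63.8342
RR_MH = (86.0498 + 103.6091 + 88.2149) / (38.1530 + 45.6614 + 63.8342) = 277.8738 / 147.6487 = 1.88199

1.882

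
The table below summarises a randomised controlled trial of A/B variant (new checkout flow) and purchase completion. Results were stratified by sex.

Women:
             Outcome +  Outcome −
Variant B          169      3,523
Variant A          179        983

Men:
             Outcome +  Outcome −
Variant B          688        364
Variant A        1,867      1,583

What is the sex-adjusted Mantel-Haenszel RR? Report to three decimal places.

RR_MH = Σ(aᵢ·n₀ᵢ/nᵢ) / Σ(cᵢ·n₁ᵢ/nᵢ), with n₁ᵢ = aᵢ+bᵢ (exposed), n₀ᵢ = cᵢ+dᵢ (unexposed), nᵢ = n₁ᵢ+n₀ᵢ.
Stratum 1 (Women): n₁ = 3692, n₀ = 1162, n = 4854; a·n₀/n = 169·1162/4854 = 40.4569; c·n₁/n = 179·3692/4854 = 136.1492
Stratum 2 (Men): n₁ = 1052, n₀ = 3450, n = 4502; a·n₀/n = 688·3450/4502 = 527.2323; c·n₁/n = 1867·1052/4502 = 436.2692
RR_MH = (40.4569 + 527.2323) / (136.1492 + 436.2692) = 567.6893 / 572.4184 = 0.99174

0.992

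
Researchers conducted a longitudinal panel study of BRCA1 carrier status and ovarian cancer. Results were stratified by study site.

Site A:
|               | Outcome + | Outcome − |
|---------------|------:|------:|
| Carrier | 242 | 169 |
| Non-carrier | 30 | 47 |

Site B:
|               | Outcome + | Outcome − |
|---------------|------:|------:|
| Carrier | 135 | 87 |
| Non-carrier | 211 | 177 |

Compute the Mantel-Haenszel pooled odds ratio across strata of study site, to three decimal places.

1.543

OR_MH = Σ(aᵢdᵢ/nᵢ) / Σ(bᵢcᵢ/nᵢ), where nᵢ is the stratum total.
Stratum 1 (Site A): n = 488; a·d/n = 242·47/488 = 23.3074; b·c/n = 169·30/488 = 10.3893
Stratum 2 (Site B): n = 610; a·d/n = 135·177/610 = 39.1721; b·c/n = 87·211/610 = 30.0934
OR_MH = (23.3074 + 39.1721) / (10.3893 + 30.0934) = 62.4795 / 40.4828 = 1.54336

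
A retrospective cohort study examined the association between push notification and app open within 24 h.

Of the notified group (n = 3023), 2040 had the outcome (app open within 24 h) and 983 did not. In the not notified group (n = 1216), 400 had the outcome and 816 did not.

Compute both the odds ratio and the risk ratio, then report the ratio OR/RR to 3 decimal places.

From the description: a = 2040, b = 983, c = 400, d = 816.
OR = (2040·816)/(983·400) = 1664640/393200 = 4.23357
Risk in exposed = 2040/3023 = 0.67483; risk in unexposed = 400/1216 = 0.32895; RR = 2.05147
OR/RR = 4.23357 / 2.05147 = 2.06367
The outcome is not rare, so the OR lies further from 1 than the RR.

2.064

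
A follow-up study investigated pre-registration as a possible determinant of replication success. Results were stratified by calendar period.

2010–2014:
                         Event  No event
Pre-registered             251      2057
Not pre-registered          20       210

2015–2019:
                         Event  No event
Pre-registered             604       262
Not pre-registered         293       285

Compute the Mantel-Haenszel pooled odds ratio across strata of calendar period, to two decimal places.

2.02

OR_MH = Σ(aᵢdᵢ/nᵢ) / Σ(bᵢcᵢ/nᵢ), where nᵢ is the stratum total.
Stratum 1 (2010–2014): n = 2538; a·d/n = 251·210/2538 = 20.7683; b·c/n = 2057·20/2538 = 16.2096
Stratum 2 (2015–2019): n = 1444; a·d/n = 604·285/1444 = 119.2105; b·c/n = 262·293/1444 = 53.1620
OR_MH = (20.7683 + 119.2105) / (16.2096 + 53.1620) = 139.9788 / 69.3717 = 2.01781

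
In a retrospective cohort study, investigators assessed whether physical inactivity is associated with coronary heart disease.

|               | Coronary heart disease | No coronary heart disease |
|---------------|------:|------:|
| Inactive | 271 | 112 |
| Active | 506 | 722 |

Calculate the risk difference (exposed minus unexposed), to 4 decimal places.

Cells: a = 271, b = 112, c = 506, d = 722.
Risk in exposed = 271/383 = 0.707572; risk in unexposed = 506/1228 = 0.412052.
Risk difference = 0.707572 − 0.412052 = 0.295520

0.2955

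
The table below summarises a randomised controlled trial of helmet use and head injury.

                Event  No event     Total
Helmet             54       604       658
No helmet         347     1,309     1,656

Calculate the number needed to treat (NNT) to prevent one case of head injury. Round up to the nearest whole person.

Risk in treated group = 54/658 = 0.08207; risk in control = 347/1656 = 0.20954.
Absolute risk reduction = 0.20954 − 0.08207 = 0.12747
NNT = 1 / ARR = 1 / 0.12747 = 7.845 → round up → 8

8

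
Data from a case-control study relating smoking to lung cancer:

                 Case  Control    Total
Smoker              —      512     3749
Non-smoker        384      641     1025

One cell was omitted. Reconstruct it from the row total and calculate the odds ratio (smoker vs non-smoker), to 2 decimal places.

The missing cell is in the exposed row: 3749 − 512 = 3237.
So a = 3237, b = 512, c = 384, d = 641.
OR = (a·d)/(b·c) = (3237 × 641) / (512 × 384) = 2074917 / 196608 = 10.55357

10.55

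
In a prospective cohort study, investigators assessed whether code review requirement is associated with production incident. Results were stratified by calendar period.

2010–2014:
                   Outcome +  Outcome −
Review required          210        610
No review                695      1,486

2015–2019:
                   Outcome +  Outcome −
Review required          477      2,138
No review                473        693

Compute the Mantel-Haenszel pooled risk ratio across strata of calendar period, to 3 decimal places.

0.580

RR_MH = Σ(aᵢ·n₀ᵢ/nᵢ) / Σ(cᵢ·n₁ᵢ/nᵢ), with n₁ᵢ = aᵢ+bᵢ (exposed), n₀ᵢ = cᵢ+dᵢ (unexposed), nᵢ = n₁ᵢ+n₀ᵢ.
Stratum 1 (2010–2014): n₁ = 820, n₀ = 2181, n = 3001; a·n₀/n = 210·2181/3001 = 152.6191; c·n₁/n = 695·820/3001 = 189.9034
Stratum 2 (2015–2019): n₁ = 2615, n₀ = 1166, n = 3781; a·n₀/n = 477·1166/3781 = 147.0992; c·n₁/n = 473·2615/3781 = 327.1344
RR_MH = (152.6191 + 147.0992) / (189.9034 + 327.1344) = 299.7183 / 517.0377 = 0.57968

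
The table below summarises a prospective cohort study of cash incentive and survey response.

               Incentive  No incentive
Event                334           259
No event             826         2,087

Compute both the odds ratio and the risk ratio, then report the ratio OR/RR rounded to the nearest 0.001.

1.249

Reading the table with exposure as columns: a = 334 (Incentive, case), b = 826 (Incentive, non-case), c = 259 (No incentive, case), d = 2087.
OR = (334·2087)/(826·259) = 697058/213934 = 3.25829
Risk in exposed = 334/1160 = 0.28793; risk in unexposed = 259/2346 = 0.11040; RR = 2.60805
OR/RR = 3.25829 / 2.60805 = 1.24932
The outcome is not rare, so the OR lies further from 1 than the RR.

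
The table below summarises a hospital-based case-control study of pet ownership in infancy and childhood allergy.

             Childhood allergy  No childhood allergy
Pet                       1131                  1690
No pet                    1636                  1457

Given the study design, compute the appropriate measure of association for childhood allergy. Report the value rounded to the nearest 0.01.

Cells: a = 1131, b = 1690, c = 1636, d = 1457.
This is a hospital-based case-control study: participants were sampled on outcome status, so risks in the source population cannot be estimated directly — relative risk is not valid here. The odds ratio is the appropriate measure.
OR = (a·d)/(b·c) = (1131 × 1457) / (1690 × 1636) = 1647867 / 2764840 = 0.59601

0.60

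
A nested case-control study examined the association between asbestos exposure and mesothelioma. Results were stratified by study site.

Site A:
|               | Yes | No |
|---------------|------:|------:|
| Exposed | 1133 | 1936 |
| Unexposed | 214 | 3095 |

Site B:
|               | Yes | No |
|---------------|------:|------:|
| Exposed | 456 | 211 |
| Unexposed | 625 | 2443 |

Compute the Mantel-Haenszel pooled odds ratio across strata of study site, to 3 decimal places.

OR_MH = Σ(aᵢdᵢ/nᵢ) / Σ(bᵢcᵢ/nᵢ), where nᵢ is the stratum total.
Stratum 1 (Site A): n = 6378; a·d/n = 1133·3095/6378 = 549.8017; b·c/n = 1936·214/6378 = 64.9583
Stratum 2 (Site B): n = 3735; a·d/n = 456·2443/3735 = 298.2618; b·c/n = 211·625/3735 = 35.3079
OR_MH = (549.8017 + 298.2618) / (64.9583 + 35.3079) = 848.0635 / 100.2662 = 8.45812

8.458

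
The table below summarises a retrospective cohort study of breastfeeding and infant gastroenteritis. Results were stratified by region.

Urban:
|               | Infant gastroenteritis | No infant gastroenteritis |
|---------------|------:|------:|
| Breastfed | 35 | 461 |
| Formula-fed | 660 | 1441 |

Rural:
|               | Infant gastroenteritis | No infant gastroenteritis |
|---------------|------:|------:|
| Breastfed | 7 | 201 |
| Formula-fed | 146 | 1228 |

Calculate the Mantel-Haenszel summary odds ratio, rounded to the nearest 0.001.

0.183

OR_MH = Σ(aᵢdᵢ/nᵢ) / Σ(bᵢcᵢ/nᵢ), where nᵢ is the stratum total.
Stratum 1 (Urban): n = 2597; a·d/n = 35·1441/2597 = 19.4205; b·c/n = 461·660/2597 = 117.1583
Stratum 2 (Rural): n = 1582; a·d/n = 7·1228/1582 = 5.4336; b·c/n = 201·146/1582 = 18.5499
OR_MH = (19.4205 + 5.4336) / (117.1583 + 18.5499) = 24.8541 / 135.7082 = 0.18314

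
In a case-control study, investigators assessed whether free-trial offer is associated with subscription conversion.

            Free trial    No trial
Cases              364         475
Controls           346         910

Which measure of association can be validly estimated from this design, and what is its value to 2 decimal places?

2.02

Reading the table with exposure as columns: a = 364 (Free trial, case), b = 346 (Free trial, non-case), c = 475 (No trial, case), d = 910.
This is a case-control study: participants were sampled on outcome status, so risks in the source population cannot be estimated directly — relative risk is not valid here. The odds ratio is the appropriate measure.
OR = (a·d)/(b·c) = (364 × 910) / (346 × 475) = 331240 / 164350 = 2.01545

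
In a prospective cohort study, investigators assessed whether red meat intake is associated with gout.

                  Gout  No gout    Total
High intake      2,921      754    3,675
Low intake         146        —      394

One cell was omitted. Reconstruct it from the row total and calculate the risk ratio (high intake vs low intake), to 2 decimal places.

2.14

The missing cell is in the unexposed row: 394 − 146 = 248.
So a = 2921, b = 754, c = 146, d = 248.
RR = [a/(a+b)] / [c/(c+d)] = (2921/3675) / (146/394) = 0.79483/0.37056 = 2.14495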